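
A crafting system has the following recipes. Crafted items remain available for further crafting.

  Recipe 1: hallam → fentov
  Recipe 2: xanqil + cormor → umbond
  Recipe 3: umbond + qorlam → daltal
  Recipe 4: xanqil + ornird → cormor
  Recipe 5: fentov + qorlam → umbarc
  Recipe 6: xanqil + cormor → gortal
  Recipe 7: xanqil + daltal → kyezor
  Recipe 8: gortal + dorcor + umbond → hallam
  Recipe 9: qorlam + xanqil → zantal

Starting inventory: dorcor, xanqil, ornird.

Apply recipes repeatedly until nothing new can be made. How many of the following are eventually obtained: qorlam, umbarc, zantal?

No rule produces qorlam, and it is not given.
umbarc would need fentov and qorlam (Recipe 5), but qorlam is never obtained.
zantal would need qorlam and xanqil (Recipe 9), but qorlam is never obtained.
None of the 3 are reached.

0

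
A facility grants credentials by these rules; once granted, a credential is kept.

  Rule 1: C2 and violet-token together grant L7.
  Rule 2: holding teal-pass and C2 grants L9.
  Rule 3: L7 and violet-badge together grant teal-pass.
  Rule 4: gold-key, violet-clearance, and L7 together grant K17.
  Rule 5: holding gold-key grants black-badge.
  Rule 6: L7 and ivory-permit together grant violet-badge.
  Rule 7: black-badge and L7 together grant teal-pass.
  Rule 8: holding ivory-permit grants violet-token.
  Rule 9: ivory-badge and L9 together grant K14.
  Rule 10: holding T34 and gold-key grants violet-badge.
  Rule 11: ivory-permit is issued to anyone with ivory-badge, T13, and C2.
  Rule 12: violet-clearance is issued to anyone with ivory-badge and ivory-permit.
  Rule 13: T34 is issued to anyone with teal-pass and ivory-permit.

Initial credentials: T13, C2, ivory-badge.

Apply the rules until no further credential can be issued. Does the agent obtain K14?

Holding ivory-badge, T13, and C2 grants ivory-permit (Rule 11).
Holding ivory-permit grants violet-token (Rule 8).
Holding C2 and violet-token grants L7 (Rule 1).
Holding L7 and ivory-permit grants violet-badge (Rule 6).
Holding L7 and violet-badge grants teal-pass (Rule 3).
Holding teal-pass and C2 grants L9 (Rule 2).
Holding ivory-badge and L9 grants K14 (Rule 9).

Yes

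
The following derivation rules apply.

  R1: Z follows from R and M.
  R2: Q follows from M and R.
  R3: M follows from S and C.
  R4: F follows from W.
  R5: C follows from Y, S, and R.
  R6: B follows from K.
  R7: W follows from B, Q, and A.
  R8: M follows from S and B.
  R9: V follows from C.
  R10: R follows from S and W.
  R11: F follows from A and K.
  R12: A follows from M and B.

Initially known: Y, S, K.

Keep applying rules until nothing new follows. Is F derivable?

K holds, so B follows (R6).
S and B hold, so M follows (R8).
From M and B, R12 gives A.
A and K hold, so F follows (R11).

Yes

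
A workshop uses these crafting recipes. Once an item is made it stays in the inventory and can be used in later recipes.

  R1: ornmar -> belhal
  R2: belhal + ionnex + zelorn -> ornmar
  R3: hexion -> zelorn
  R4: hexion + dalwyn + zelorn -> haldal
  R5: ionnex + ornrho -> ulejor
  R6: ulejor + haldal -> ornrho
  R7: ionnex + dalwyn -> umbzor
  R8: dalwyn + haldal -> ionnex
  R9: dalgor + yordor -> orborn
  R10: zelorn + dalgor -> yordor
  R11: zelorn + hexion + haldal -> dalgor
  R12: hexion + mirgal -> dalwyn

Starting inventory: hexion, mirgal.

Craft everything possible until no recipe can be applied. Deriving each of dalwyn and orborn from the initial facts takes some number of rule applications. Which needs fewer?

dalwyn

dalwyn: hexion + mirgal -> dalwyn (R12). [1 rule application]
orborn: hexion + mirgal -> dalwyn (R12). Using R3, hexion makes zelorn. Using R4, hexion, dalwyn, and zelorn make haldal. Using R11, zelorn, hexion, and haldal make dalgor. zelorn + dalgor -> yordor (R10). Using R9, dalgor and yordor make orborn. [6 rule applications]
dalwyn needs fewer.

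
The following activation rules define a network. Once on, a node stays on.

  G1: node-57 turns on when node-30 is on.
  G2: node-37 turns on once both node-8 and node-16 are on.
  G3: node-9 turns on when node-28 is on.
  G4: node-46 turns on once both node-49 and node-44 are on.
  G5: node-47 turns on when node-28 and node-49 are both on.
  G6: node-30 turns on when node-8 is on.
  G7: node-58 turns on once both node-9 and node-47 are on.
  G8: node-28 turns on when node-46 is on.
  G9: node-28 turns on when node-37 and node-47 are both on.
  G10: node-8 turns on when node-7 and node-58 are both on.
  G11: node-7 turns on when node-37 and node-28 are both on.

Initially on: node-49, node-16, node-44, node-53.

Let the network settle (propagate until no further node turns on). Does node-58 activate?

G4: node-49 and node-44 on → node-46 on.
G8: node-46 on → node-28 on.
node-28 is on, so node-9 turns on (G3).
G5: node-28 and node-49 on → node-47 on.
G7: node-9 and node-47 on → node-58 on.

Yes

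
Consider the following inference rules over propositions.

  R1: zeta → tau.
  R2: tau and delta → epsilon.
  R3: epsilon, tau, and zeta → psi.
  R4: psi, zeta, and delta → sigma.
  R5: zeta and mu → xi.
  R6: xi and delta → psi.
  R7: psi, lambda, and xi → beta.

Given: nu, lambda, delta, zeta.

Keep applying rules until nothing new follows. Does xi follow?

xi would need zeta and mu (R5), but mu is never established.

No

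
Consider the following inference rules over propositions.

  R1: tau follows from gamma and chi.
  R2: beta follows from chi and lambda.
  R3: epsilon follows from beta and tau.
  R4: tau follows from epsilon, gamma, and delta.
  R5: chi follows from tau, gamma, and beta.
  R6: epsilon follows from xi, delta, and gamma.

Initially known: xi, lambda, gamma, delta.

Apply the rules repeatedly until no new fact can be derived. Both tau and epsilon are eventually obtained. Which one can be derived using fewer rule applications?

epsilon: xi, delta, and gamma hold, so epsilon follows (R6). [1 rule application]
tau: From xi, delta, and gamma, R6 gives epsilon. epsilon, gamma, and delta hold, so tau follows (R4). [2 rule applications]
epsilon needs fewer.

epsilon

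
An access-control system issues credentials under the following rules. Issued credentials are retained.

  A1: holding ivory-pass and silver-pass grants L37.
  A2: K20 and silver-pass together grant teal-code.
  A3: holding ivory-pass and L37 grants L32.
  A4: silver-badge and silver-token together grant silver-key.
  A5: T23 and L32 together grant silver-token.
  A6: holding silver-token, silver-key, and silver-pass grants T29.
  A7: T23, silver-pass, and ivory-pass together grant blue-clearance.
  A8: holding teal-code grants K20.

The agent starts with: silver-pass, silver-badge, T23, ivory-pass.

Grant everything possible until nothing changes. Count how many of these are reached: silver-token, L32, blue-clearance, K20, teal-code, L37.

4

Holding T23, silver-pass, and ivory-pass grants blue-clearance (A7).
Holding ivory-pass and silver-pass grants L37 (A1).
Holding ivory-pass and L37 grants L32 (A3).
Holding T23 and L32 grants silver-token (A5).
silver-token: reached.
L32: reached.
blue-clearance: reached.
K20 would need teal-code (A8), but teal-code is never granted.
teal-code would need K20 and silver-pass (A2), but K20 is never granted.
L37: reached.
Reached: silver-token, L32, blue-clearance, and L37 — 4 of the 6.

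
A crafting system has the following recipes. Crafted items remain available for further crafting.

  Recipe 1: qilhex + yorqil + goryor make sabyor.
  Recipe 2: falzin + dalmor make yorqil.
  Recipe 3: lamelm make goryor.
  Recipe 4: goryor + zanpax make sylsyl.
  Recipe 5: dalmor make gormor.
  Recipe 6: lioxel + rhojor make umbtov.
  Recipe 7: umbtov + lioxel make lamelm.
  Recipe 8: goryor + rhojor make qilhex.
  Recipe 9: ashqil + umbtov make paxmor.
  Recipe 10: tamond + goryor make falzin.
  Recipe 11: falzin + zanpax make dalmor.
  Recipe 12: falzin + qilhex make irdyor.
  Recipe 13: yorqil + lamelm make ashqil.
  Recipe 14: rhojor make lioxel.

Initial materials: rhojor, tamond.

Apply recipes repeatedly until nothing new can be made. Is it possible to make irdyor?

rhojor → lioxel (Recipe 14).
lioxel + rhojor → umbtov (Recipe 6).
umbtov + lioxel → lamelm (Recipe 7).
lamelm → goryor (Recipe 3).
goryor + rhojor → qilhex (Recipe 8).
tamond + goryor → falzin (Recipe 10).
falzin + qilhex → irdyor (Recipe 12).

Yes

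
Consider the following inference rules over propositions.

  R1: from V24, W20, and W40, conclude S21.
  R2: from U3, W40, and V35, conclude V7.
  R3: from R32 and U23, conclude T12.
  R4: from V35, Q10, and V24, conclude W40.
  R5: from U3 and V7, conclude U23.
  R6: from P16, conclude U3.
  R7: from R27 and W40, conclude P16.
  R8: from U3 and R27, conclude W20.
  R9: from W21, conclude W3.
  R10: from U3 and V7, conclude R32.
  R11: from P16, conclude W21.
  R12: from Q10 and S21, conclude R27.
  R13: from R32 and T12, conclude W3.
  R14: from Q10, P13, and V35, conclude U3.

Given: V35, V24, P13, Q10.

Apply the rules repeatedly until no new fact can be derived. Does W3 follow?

From V35, Q10, and V24, R4 gives W40.
Q10, P13, and V35 hold, so U3 follows (R14).
From U3, W40, and V35, R2 gives V7.
U3 and V7 hold, so U23 follows (R5).
From U3 and V7, R10 gives R32.
R32 and U23 hold, so T12 follows (R3).
R32 and T12 hold, so W3 follows (R13).

Yes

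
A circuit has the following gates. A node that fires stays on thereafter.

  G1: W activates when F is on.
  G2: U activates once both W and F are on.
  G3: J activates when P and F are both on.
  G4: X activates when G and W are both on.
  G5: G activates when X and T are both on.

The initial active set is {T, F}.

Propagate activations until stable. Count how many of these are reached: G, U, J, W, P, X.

2

G1: F on → W on.
W and F are on, so U activates (G2).
G would need X and T (G5), but X never turns on.
U: reached.
J would need P and F (G3), but P never turns on.
W: reached.
No rule produces P, and it is not given.
X would need G and W (G4), but G never turns on.
Reached: U and W — 2 of the 6.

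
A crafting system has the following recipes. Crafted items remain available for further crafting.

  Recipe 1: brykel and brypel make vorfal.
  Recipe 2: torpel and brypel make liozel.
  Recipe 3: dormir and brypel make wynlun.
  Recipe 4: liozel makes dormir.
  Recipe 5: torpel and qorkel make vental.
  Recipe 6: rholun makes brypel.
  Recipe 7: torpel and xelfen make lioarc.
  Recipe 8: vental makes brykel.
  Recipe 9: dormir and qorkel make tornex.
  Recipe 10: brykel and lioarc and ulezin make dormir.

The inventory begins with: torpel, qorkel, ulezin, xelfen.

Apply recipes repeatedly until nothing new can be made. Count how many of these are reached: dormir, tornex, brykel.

3

Using Recipe 7, torpel and xelfen make lioarc.
Using Recipe 5, torpel and qorkel make vental.
vental → brykel (Recipe 8).
Using Recipe 10, brykel, lioarc, and ulezin make dormir.
Using Recipe 9, dormir and qorkel make tornex.
dormir: reached.
tornex: reached.
brykel: reached.
All 3 are reached.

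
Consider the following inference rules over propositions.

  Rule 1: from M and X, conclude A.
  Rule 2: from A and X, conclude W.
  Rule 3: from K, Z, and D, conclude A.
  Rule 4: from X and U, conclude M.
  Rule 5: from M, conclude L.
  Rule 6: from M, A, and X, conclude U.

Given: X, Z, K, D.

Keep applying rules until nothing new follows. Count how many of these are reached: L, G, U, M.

0

L would need M (Rule 5), but M is never established.
No rule produces G, and it is not given.
U would need M, A, and X (Rule 6), but M is never established.
M would need X and U (Rule 4), but U is never established.
None of the 4 are reached.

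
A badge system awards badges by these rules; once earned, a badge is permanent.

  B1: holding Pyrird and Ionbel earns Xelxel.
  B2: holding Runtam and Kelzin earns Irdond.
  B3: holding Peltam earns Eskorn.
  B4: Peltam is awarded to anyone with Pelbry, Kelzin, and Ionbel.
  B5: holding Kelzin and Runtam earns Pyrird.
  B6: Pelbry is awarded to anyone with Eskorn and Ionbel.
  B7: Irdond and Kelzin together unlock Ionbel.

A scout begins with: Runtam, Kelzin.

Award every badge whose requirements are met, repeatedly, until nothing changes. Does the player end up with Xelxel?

With Runtam and Kelzin, Irdond is earned (B2).
With Kelzin and Runtam, Pyrird is earned (B5).
With Irdond and Kelzin, Ionbel is earned (B7).
With Pyrird and Ionbel, Xelxel is earned (B1).

Yes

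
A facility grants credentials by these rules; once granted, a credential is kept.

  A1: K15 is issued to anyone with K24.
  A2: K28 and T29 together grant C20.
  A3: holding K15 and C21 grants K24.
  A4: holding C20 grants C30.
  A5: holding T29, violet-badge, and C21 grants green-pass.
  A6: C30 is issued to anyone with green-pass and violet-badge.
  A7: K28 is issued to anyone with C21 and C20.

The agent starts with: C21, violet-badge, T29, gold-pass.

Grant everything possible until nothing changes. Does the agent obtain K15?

K15 would need K24 (A1), but K24 is never granted.

No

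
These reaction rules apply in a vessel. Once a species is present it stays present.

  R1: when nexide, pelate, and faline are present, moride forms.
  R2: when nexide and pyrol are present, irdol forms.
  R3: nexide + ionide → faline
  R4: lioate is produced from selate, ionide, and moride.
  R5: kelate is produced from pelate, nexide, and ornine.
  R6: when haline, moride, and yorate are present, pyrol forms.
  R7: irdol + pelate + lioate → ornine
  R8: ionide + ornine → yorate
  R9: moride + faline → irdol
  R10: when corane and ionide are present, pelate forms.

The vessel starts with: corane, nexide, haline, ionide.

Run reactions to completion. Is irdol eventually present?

Yes

nexide and ionide present → faline forms (R3).
corane and ionide present → pelate forms (R10).
nexide, pelate, and faline present → moride forms (R1).
moride and faline present → irdol forms (R9).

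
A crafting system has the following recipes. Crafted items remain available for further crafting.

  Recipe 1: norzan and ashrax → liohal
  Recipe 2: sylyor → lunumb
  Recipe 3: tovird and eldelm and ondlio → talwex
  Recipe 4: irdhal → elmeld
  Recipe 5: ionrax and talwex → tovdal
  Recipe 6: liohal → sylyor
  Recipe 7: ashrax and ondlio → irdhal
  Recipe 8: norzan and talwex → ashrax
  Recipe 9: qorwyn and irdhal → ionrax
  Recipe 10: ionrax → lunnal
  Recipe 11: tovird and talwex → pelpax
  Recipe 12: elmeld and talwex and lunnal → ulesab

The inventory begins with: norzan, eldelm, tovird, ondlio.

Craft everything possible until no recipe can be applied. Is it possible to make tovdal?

No

tovdal would need ionrax and talwex (Recipe 5), but ionrax is never obtained.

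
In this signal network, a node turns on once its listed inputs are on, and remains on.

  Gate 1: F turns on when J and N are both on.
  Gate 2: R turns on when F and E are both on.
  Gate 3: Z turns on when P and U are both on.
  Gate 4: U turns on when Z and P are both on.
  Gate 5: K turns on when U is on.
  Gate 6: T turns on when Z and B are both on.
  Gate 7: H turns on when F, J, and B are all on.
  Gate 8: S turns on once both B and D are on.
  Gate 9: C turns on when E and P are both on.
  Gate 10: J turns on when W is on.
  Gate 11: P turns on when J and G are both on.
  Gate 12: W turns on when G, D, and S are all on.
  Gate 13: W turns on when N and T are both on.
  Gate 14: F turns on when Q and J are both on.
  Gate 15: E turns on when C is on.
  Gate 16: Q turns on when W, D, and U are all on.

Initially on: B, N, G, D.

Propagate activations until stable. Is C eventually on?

C would need E and P (Gate 9), but E never turns on.

No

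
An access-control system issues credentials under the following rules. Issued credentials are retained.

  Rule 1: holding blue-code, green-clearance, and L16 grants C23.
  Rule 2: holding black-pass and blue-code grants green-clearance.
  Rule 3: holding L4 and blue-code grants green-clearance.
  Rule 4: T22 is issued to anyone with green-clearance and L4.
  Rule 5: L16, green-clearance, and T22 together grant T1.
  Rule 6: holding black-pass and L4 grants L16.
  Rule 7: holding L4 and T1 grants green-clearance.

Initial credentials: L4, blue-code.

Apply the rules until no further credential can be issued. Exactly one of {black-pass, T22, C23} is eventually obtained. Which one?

T22

Holding L4 and blue-code grants green-clearance (Rule 3).
Holding green-clearance and L4 grants T22 (Rule 4).
No rule produces black-pass, and it is not given. C23 would need blue-code, green-clearance, and L16 (Rule 1), but L16 is never granted.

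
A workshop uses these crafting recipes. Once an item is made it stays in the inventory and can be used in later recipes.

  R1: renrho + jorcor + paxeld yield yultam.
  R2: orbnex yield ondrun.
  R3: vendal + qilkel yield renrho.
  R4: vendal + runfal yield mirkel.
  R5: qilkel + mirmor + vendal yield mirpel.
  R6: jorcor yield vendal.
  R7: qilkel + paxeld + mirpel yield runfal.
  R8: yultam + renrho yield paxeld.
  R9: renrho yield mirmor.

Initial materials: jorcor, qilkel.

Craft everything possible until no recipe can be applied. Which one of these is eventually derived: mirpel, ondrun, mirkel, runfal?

jorcor → vendal (R6).
Using R3, vendal and qilkel make renrho.
renrho → mirmor (R9).
Using R5, qilkel, mirmor, and vendal make mirpel.
runfal would need qilkel, paxeld, and mirpel (R7), but paxeld is never obtained. mirkel would need vendal and runfal (R4), but runfal is never obtained. ondrun would need orbnex (R2), but orbnex is never obtained.

mirpel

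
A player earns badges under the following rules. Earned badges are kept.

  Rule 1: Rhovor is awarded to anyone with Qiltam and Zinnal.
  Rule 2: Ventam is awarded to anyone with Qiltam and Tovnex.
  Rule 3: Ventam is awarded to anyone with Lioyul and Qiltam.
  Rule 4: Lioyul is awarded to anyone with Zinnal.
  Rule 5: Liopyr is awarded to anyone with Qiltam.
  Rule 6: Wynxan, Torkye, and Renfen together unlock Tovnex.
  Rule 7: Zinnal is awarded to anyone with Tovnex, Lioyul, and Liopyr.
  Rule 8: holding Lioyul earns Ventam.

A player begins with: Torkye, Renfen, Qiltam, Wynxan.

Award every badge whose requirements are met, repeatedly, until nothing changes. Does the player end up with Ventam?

Yes

With Wynxan, Torkye, and Renfen, Tovnex is earned (Rule 6).
With Qiltam and Tovnex, Ventam is earned (Rule 2).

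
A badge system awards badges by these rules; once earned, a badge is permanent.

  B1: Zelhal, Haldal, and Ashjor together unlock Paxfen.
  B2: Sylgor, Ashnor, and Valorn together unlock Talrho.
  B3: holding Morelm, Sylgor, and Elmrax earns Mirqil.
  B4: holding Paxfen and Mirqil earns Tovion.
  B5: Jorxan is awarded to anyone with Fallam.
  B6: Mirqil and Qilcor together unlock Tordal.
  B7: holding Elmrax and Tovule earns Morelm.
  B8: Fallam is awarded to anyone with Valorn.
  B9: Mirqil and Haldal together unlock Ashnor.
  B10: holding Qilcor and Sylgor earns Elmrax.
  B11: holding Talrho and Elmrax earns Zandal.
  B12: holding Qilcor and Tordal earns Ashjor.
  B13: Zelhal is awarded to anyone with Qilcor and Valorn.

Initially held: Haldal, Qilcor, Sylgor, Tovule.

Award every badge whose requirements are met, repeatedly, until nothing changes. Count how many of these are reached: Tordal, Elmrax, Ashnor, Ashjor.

With Qilcor and Sylgor, Elmrax is earned (B10).
With Elmrax and Tovule, Morelm is earned (B7).
With Morelm, Sylgor, and Elmrax, Mirqil is earned (B3).
With Mirqil and Haldal, Ashnor is earned (B9).
With Mirqil and Qilcor, Tordal is earned (B6).
With Qilcor and Tordal, Ashjor is earned (B12).
Tordal: reached.
Elmrax: reached.
Ashnor: reached.
Ashjor: reached.
All 4 are reached.

4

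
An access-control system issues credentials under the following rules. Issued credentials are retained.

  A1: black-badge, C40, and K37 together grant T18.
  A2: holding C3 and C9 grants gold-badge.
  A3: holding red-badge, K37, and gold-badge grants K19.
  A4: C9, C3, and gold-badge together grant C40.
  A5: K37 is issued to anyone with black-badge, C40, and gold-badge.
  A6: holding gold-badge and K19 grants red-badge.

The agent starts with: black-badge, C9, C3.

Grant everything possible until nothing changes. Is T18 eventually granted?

Yes

Holding C3 and C9 grants gold-badge (A2).
Holding C9, C3, and gold-badge grants C40 (A4).
Holding black-badge, C40, and gold-badge grants K37 (A5).
Holding black-badge, C40, and K37 grants T18 (A1).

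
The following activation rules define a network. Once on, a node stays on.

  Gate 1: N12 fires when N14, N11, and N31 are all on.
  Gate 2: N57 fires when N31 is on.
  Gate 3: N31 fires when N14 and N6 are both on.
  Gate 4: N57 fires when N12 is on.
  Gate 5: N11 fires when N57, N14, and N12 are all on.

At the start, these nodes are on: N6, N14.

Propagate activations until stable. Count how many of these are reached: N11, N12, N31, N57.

2

Gate 3: N14 and N6 on → N31 on.
Gate 2: N31 on → N57 on.
N11 would need N57, N14, and N12 (Gate 5), but N12 never turns on.
N12 would need N14, N11, and N31 (Gate 1), but N11 never turns on.
N31: reached.
N57: reached.
Reached: N31 and N57 — 2 of the 4.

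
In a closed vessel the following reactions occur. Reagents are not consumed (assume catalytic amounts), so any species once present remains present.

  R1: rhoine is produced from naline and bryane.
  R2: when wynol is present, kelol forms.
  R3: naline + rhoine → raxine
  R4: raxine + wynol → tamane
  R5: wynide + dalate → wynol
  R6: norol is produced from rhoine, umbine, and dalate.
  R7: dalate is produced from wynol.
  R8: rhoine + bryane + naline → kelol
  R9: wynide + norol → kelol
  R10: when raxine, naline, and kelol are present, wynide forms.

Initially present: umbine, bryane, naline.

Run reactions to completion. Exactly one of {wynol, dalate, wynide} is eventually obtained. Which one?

wynide

naline and bryane present → rhoine forms (R1).
rhoine, bryane, and naline present → kelol forms (R8).
naline and rhoine present → raxine forms (R3).
raxine, naline, and kelol present → wynide forms (R10).
dalate would need wynol (R7), but wynol never forms. wynol would need wynide and dalate (R5), but dalate never forms.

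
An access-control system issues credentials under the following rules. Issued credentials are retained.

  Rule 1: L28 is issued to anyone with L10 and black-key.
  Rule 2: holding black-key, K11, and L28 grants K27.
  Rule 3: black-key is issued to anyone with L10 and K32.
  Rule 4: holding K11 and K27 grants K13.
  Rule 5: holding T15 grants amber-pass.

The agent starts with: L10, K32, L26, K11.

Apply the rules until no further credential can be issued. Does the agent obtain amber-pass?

No

amber-pass would need T15 (Rule 5), but T15 is never granted.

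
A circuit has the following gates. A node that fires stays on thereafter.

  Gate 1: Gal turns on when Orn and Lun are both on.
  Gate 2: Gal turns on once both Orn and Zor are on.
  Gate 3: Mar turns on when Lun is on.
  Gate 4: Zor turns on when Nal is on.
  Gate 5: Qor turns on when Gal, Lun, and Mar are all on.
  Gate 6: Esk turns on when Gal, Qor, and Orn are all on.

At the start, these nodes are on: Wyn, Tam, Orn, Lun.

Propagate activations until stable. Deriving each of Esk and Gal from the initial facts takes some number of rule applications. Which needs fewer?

Gal: Gate 1: Orn and Lun on → Gal on. [1 rule application]
Esk: Gate 1: Orn and Lun on → Gal on. Lun is on, so Mar turns on (Gate 3). Gal, Lun, and Mar are on, so Qor turns on (Gate 5). Gal, Qor, and Orn are on, so Esk turns on (Gate 6). [4 rule applications]
Gal needs fewer.

Gal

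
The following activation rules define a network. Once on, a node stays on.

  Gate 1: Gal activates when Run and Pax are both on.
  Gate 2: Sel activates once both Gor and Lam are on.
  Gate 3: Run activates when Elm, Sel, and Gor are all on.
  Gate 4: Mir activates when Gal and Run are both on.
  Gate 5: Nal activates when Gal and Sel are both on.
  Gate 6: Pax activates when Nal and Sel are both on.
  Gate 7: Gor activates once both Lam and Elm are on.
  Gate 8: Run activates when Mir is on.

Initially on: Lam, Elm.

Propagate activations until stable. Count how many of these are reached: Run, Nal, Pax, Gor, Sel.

Lam and Elm are on, so Gor activates (Gate 7).
Gor and Lam are on, so Sel activates (Gate 2).
Gate 3: Elm, Sel, and Gor on → Run on.
Run: reached.
Nal would need Gal and Sel (Gate 5), but Gal never turns on.
Pax would need Nal and Sel (Gate 6), but Nal never turns on.
Gor: reached.
Sel: reached.
Reached: Run, Gor, and Sel — 3 of the 5.

3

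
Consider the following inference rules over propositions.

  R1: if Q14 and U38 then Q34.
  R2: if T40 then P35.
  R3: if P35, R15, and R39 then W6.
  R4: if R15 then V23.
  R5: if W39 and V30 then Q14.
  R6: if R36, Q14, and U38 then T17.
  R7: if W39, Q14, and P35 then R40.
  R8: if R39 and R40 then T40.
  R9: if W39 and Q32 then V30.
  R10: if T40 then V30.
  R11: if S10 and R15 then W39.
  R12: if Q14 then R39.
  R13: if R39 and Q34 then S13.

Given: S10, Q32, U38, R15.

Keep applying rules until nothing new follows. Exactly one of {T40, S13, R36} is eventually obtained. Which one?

S13

From S10 and R15, R11 gives W39.
W39 and Q32 hold, so V30 follows (R9).
From W39 and V30, R5 gives Q14.
Q14 holds, so R39 follows (R12).
From Q14 and U38, R1 gives Q34.
R39 and Q34 hold, so S13 follows (R13).
T40 would need R39 and R40 (R8), but R40 is never established. No rule produces R36, and it is not given.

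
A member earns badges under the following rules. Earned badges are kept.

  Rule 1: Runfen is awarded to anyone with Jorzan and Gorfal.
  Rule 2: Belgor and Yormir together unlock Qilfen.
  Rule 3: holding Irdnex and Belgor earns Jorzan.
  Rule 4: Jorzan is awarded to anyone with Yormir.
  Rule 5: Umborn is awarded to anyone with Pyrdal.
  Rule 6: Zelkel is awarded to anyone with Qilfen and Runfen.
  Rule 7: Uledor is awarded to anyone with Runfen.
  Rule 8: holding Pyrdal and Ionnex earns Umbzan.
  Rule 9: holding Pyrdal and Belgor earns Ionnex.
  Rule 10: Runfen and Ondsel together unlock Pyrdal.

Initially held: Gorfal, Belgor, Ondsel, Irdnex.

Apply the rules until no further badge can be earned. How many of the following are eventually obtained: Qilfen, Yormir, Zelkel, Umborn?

With Irdnex and Belgor, Jorzan is earned (Rule 3).
With Jorzan and Gorfal, Runfen is earned (Rule 1).
With Runfen and Ondsel, Pyrdal is earned (Rule 10).
With Pyrdal, Umborn is earned (Rule 5).
Qilfen would need Belgor and Yormir (Rule 2), but Yormir is never earned.
No rule produces Yormir, and it is not given.
Zelkel would need Qilfen and Runfen (Rule 6), but Qilfen is never earned.
Umborn: reached.
Reached: Umborn — 1 of the 4.

1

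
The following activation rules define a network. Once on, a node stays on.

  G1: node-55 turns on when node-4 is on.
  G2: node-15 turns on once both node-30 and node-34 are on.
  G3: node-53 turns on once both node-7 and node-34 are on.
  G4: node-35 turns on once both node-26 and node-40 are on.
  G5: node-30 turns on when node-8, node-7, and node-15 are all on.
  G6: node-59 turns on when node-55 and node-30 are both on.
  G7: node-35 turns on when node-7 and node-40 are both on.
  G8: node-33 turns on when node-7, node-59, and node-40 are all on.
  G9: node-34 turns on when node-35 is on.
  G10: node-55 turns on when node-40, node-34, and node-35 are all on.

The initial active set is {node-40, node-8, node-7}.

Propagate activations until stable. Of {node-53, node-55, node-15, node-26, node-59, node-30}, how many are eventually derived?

node-7 and node-40 are on, so node-35 turns on (G7).
node-35 is on, so node-34 turns on (G9).
node-40, node-34, and node-35 are on, so node-55 turns on (G10).
G3: node-7 and node-34 on → node-53 on.
node-53: reached.
node-55: reached.
node-15 would need node-30 and node-34 (G2), but node-30 never turns on.
No rule produces node-26, and it is not given.
node-59 would need node-55 and node-30 (G6), but node-30 never turns on.
node-30 would need node-8, node-7, and node-15 (G5), but node-15 never turns on.
Reached: node-53 and node-55 — 2 of the 6.

2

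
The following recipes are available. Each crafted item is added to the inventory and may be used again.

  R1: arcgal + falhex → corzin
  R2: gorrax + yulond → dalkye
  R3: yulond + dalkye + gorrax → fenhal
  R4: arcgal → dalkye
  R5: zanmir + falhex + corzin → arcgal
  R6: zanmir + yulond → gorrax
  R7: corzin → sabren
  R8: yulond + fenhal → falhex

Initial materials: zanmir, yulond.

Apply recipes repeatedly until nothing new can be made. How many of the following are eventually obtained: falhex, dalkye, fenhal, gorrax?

4

Using R6, zanmir and yulond make gorrax.
gorrax + yulond → dalkye (R2).
Using R3, yulond, dalkye, and gorrax make fenhal.
Using R8, yulond and fenhal make falhex.
falhex: reached.
dalkye: reached.
fenhal: reached.
gorrax: reached.
All 4 are reached.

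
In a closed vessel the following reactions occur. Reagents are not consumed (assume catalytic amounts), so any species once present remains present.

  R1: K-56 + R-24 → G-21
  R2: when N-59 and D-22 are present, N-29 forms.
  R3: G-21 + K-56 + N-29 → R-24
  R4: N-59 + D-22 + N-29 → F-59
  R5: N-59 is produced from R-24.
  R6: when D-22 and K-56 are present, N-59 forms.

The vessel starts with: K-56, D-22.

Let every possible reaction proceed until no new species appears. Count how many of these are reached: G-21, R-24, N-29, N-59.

D-22 and K-56 present → N-59 forms (R6).
N-59 and D-22 present → N-29 forms (R2).
G-21 would need K-56 and R-24 (R1), but R-24 never forms.
R-24 would need G-21, K-56, and N-29 (R3), but G-21 never forms.
N-29: reached.
N-59: reached.
Reached: N-29 and N-59 — 2 of the 4.

2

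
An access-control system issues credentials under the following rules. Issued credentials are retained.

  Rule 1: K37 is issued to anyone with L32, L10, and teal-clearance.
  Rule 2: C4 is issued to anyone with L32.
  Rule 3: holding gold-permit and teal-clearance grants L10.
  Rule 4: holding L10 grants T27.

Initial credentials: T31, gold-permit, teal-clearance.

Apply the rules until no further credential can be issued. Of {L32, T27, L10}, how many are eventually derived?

Holding gold-permit and teal-clearance grants L10 (Rule 3).
Holding L10 grants T27 (Rule 4).
No rule produces L32, and it is not given.
T27: reached.
L10: reached.
Reached: T27 and L10 — 2 of the 3.

2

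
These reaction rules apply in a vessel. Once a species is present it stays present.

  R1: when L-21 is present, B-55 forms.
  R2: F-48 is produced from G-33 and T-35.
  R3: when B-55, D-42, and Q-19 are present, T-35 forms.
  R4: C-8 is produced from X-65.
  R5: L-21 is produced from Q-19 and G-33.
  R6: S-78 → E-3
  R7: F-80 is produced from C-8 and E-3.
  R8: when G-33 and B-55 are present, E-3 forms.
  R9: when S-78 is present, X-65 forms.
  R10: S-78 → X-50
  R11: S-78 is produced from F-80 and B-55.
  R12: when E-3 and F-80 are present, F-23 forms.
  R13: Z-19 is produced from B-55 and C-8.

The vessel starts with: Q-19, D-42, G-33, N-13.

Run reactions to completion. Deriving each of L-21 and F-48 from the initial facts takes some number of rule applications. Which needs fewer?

L-21: Q-19 and G-33 present → L-21 forms (R5). [1 rule application]
F-48: Q-19 and G-33 present → L-21 forms (R5). L-21 present → B-55 forms (R1). B-55, D-42, and Q-19 present → T-35 forms (R3). G-33 and T-35 present → F-48 forms (R2). [4 rule applications]
L-21 needs fewer.

L-21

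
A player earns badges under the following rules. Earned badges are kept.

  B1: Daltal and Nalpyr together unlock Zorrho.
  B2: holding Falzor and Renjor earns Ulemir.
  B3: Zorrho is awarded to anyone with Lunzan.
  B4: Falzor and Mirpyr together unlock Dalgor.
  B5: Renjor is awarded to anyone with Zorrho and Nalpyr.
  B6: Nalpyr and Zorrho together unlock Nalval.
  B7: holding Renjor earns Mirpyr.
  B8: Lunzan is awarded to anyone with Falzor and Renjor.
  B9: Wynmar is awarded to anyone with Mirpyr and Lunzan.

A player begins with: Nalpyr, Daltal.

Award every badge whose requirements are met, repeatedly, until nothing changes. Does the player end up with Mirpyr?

With Daltal and Nalpyr, Zorrho is earned (B1).
With Zorrho and Nalpyr, Renjor is earned (B5).
With Renjor, Mirpyr is earned (B7).

Yes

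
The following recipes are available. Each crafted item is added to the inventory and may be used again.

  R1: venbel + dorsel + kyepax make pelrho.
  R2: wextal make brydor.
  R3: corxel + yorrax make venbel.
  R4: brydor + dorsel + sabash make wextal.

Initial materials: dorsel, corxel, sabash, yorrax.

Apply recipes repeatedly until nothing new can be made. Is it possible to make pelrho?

pelrho would need venbel, dorsel, and kyepax (R1), but kyepax is never obtained.

No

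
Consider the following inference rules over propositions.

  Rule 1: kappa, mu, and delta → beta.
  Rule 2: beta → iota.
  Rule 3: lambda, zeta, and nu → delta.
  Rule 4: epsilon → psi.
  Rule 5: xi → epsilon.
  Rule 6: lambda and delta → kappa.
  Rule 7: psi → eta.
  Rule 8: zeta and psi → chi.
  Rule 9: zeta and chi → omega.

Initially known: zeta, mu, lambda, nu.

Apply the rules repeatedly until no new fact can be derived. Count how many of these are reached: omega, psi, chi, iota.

From lambda, zeta, and nu, Rule 3 gives delta.
From lambda and delta, Rule 6 gives kappa.
From kappa, mu, and delta, Rule 1 gives beta.
beta holds, so iota follows (Rule 2).
omega would need zeta and chi (Rule 9), but chi is never established.
psi would need epsilon (Rule 4), but epsilon is never established.
chi would need zeta and psi (Rule 8), but psi is never established.
iota: reached.
Reached: iota — 1 of the 4.

1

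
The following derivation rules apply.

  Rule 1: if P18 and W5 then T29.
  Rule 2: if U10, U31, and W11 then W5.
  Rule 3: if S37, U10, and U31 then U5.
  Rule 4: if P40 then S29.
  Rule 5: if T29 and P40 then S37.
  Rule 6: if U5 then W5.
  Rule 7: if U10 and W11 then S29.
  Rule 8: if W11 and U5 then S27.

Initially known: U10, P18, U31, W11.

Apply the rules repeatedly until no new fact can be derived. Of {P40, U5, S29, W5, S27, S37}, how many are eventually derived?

2

U10 and W11 hold, so S29 follows (Rule 7).
From U10, U31, and W11, Rule 2 gives W5.
No rule produces P40, and it is not given.
U5 would need S37, U10, and U31 (Rule 3), but S37 is never established.
S29: reached.
W5: reached.
S27 would need W11 and U5 (Rule 8), but U5 is never established.
S37 would need T29 and P40 (Rule 5), but P40 is never established.
Reached: S29 and W5 — 2 of the 6.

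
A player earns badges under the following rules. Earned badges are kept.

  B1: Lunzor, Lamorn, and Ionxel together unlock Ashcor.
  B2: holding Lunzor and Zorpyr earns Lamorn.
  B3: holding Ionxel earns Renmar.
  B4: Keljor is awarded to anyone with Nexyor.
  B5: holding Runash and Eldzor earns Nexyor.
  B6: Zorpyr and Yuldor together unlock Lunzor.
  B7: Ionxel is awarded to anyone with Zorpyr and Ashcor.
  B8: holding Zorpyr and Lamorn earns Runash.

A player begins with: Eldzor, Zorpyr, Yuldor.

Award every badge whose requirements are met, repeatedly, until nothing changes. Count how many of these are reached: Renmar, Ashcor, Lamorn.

With Zorpyr and Yuldor, Lunzor is earned (B6).
With Lunzor and Zorpyr, Lamorn is earned (B2).
Renmar would need Ionxel (B3), but Ionxel is never earned.
Ashcor would need Lunzor, Lamorn, and Ionxel (B1), but Ionxel is never earned.
Lamorn: reached.
Reached: Lamorn — 1 of the 3.

1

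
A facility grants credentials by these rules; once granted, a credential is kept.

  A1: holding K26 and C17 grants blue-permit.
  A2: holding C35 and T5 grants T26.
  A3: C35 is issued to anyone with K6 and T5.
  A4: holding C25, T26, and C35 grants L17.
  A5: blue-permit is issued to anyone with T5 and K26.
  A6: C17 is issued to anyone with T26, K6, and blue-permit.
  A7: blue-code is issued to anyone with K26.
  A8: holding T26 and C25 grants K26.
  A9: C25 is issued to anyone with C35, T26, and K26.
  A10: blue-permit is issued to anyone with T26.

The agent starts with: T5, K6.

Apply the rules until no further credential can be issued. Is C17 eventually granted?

Holding K6 and T5 grants C35 (A3).
Holding C35 and T5 grants T26 (A2).
Holding T26 grants blue-permit (A10).
Holding T26, K6, and blue-permit grants C17 (A6).

Yes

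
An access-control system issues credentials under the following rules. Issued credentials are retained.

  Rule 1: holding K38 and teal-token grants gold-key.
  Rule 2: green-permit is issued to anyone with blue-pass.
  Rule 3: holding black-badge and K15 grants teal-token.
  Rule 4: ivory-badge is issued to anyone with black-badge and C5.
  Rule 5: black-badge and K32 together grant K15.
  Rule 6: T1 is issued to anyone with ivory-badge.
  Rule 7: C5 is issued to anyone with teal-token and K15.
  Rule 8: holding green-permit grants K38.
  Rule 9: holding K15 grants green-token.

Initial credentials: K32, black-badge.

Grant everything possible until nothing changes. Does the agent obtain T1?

Yes

Holding black-badge and K32 grants K15 (Rule 5).
Holding black-badge and K15 grants teal-token (Rule 3).
Holding teal-token and K15 grants C5 (Rule 7).
Holding black-badge and C5 grants ivory-badge (Rule 4).
Holding ivory-badge grants T1 (Rule 6).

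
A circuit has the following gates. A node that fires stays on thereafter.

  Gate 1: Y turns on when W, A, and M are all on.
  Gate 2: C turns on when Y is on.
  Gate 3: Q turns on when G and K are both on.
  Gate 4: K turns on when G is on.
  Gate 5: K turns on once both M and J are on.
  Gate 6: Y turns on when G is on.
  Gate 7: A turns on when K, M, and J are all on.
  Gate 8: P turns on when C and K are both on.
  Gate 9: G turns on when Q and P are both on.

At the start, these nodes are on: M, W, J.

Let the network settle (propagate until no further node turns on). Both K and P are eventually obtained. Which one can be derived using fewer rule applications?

K

K: Gate 5: M and J on → K on. [1 rule application]
P: Gate 5: M and J on → K on. K, M, and J are on, so A turns on (Gate 7). W, A, and M are on, so Y turns on (Gate 1). Y is on, so C turns on (Gate 2). C and K are on, so P turns on (Gate 8). [5 rule applications]
K needs fewer.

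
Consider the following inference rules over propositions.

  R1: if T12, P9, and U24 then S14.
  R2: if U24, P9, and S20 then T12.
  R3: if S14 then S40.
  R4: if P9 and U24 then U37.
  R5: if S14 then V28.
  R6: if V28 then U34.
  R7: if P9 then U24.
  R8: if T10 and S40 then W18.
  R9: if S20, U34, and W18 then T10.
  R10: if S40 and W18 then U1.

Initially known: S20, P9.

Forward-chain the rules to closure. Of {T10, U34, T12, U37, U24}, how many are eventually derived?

4

From P9, R7 gives U24.
U24, P9, and S20 hold, so T12 follows (R2).
P9 and U24 hold, so U37 follows (R4).
From T12, P9, and U24, R1 gives S14.
From S14, R5 gives V28.
From V28, R6 gives U34.
T10 would need S20, U34, and W18 (R9), but W18 is never established.
U34: reached.
T12: reached.
U37: reached.
U24: reached.
Reached: U34, T12, U37, and U24 — 4 of the 5.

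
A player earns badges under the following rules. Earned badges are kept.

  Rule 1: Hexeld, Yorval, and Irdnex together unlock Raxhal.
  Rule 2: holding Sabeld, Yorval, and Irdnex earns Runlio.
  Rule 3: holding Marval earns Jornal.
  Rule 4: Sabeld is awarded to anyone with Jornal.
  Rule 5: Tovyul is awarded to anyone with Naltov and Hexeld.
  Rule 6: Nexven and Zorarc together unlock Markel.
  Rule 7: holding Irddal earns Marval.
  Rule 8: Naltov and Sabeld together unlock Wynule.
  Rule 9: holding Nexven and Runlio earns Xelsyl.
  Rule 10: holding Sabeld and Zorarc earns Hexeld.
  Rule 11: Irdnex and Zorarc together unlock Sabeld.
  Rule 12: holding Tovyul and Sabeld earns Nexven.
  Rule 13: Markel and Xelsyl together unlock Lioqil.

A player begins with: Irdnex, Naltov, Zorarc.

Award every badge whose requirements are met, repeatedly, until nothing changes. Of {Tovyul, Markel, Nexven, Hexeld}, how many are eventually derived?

With Irdnex and Zorarc, Sabeld is earned (Rule 11).
With Sabeld and Zorarc, Hexeld is earned (Rule 10).
With Naltov and Hexeld, Tovyul is earned (Rule 5).
With Tovyul and Sabeld, Nexven is earned (Rule 12).
With Nexven and Zorarc, Markel is earned (Rule 6).
Tovyul: reached.
Markel: reached.
Nexven: reached.
Hexeld: reached.
All 4 are reached.

4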